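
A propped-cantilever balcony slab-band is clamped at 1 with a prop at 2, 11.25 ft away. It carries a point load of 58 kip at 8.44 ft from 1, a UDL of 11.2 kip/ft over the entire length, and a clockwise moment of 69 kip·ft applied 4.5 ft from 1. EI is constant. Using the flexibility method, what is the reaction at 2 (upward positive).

Release the roller at 2. Primary structure: cantilever fixed at 1.
Deflection at 2 on the released cantilever, summing each load's contribution:
  point load 58 at a = 8.44: Pa²(3L − a)/(6EI) = 17428/EI
  UDL 11.2: wL⁴/(8EI) = 22425/EI
  clockwise couple 69 at a = 4.5: M₀a(2L − a)/(2EI) = 2794/EI
  δ_0 = 42648/EI
Flexibility coefficient — unit upward force at 2: δ_{22} = L³/(3EI) = 474.6/EI.
The prop prevents deflection at 2: R_2 = δ_0/δ_{22} = 42648/474.6 = 89.86 kip.

R_2 = 89.86 kip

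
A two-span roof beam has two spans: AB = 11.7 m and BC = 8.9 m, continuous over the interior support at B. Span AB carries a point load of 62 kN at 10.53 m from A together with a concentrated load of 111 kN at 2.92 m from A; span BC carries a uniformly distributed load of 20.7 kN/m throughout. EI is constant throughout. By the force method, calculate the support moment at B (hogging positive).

M_B = 210.1 kN·m

Release continuity at B by inserting a hinge; the redundant is the internal moment M_B. The primary structure is two simply-supported spans AB and BC.
End slopes at the hinge B, treating each span as simply supported:
  span AB: point load 62 at a = 10.53: Pab(L + a)/(6LEI) = 241.9/EI
  span AB: point load 111 at a = 2.92: Pab(L + a)/(6LEI) = 592.7/EI
  span BC: UDL 20.7: wL³/(24EI) = 608/EI
  relative rotation θ_0 = (834.6 + 608)/EI = 1443/EI
A unit hogging moment at B produces rotation L₁/(3EI) + L₂/(3EI) = 6.867/EI.
Slope continuity at B: θ_0 = M_B·6.867/EI, so M_B = 1443/6.867 = 210.1 kN·m (hogging).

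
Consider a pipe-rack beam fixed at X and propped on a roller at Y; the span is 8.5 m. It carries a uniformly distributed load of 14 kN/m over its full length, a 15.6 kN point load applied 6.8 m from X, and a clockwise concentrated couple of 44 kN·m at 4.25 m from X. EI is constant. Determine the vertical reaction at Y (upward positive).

Choose R_Y as the redundant. The primary structure is the cantilever fixed at X.
Free-end deflection of the primary structure under the applied loading (downward +):
  UDL 14: wL⁴/(8EI) = 9135/EI
  point load 15.6 at a = 6.8: Pa²(3L − a)/(6EI) = 2248/EI
  clockwise couple 44 at a = 4.25: M₀a(2L − a)/(2EI) = 1192/EI
  δ_0 = 12575/EI
Flexibility coefficient — unit upward force at Y: δ_{YY} = L³/(3EI) = 204.7/EI.
Compatibility at Y: δ_0 − R_Y·δ_{YY} = 0, so R_Y = 12575/204.7 = 61.43 kN.

R_Y = 61.43 kN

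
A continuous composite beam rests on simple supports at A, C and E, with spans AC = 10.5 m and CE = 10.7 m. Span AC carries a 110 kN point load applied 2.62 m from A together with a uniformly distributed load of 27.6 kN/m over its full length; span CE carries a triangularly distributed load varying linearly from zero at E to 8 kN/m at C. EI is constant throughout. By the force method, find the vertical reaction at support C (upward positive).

R_C = 254.9 kN

Release continuity at C by inserting a hinge; the redundant is the internal moment M_C. The primary structure is two simply-supported spans AC and CE.
End slopes at the hinge C, treating each span as simply supported:
  span AC: point load 110 at a = 2.62: Pab(L + a)/(6LEI) = 472.9/EI
  span AC: UDL 27.6: wL³/(24EI) = 1331/EI
  span CE: triangular load, peak 8: w₀L³/(45EI) = 217.8/EI
  relative rotation θ_0 = (1804 + 217.8)/EI = 2022/EI
A unit hogging moment at C produces rotation L₁/(3EI) + L₂/(3EI) = 7.067/EI.
Slope continuity at C: θ_0 = M_C·7.067/EI, so M_C = 2022/7.067 = 286.1 kN·m (hogging).
Span AC, ΣM about A with M_C applied at C: R_C^{AC}·10.5 = 1810 + 286.1, so R_C^{AC} = 199.6 kN and R_A = 399.8 − 199.6 = 200.2 kN.
Span CE, ΣM about E: R_C^{CE}·10.7 = 305.3 + 286.1, so R_C^{CE} = 55.27 kN and R_E = 42.8 − 55.27 = -12.47 kN.
R_C = 199.6 + 55.27 = 254.9 kN.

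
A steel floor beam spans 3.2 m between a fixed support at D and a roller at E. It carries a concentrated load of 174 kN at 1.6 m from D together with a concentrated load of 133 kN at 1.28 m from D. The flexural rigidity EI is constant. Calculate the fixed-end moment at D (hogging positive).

M_D = 186.1 kN·m

Choose R_E as the redundant. The primary structure is the cantilever fixed at D.
Primary-structure tip deflection at E by superposition:
  point load 174 at a = 1.6: Pa²(3L − a)/(6EI) = 593.9/EI
  point load 133 at a = 1.28: Pa²(3L − a)/(6EI) = 302.2/EI
  δ_0 = 896.1/EI
Flexibility coefficient — unit upward force at E: δ_{EE} = L³/(3EI) = 10.92/EI.
Compatibility at E: δ_0 − R_E·δ_{EE} = 0, so R_E = 896.1/10.92 = 82.04 kN.
Moment equilibrium about D: M_D = Σ(load moments about D) − R_E·L = 448.6 − 82.04×3.2 = 186.1 kN·m.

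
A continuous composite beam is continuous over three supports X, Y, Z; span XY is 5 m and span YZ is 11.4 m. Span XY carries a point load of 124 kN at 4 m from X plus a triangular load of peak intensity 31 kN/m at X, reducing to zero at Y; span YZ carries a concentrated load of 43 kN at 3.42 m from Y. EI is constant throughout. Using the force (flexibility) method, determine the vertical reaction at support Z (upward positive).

R_Z = 3.968 kN

Insert a hinge at Y; M_Y is the redundant, and each span becomes simply supported.
Rotations at Y on the released spans (each span's end-slope, ×1/EI):
  span XY: point load 124 at a = 4: Pab(L + a)/(6LEI) = 148.8/EI
  span XY: triangular load, peak 31: 7w₀L³/(360EI) = 75.35/EI
  span YZ: point load 43 at a = 3.42: Pab(L + b)/(6LEI) = 332.5/EI
  relative rotation θ_0 = (224.1 + 332.5)/EI = 556.6/EI
A unit hogging moment at Y produces rotation L₁/(3EI) + L₂/(3EI) = 5.467/EI.
Compatibility: M_Y·(L₁+L₂)/(3EI) = θ_0, giving M_Y = 101.8 kN·m (hogging).
Span YZ, ΣM about Z: R_Y^{YZ}·11.4 = 343.1 + 101.8, so R_Y^{YZ} = 39.03 kN and R_Z = 43 − 39.03 = 3.968 kN.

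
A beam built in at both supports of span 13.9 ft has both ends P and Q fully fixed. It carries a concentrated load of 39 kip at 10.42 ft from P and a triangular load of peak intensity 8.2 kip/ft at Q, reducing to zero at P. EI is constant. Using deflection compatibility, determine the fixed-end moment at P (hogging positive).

M_P = 78.28 kip·ft

Take the two fixed-end moments M_P, M_Q as redundants; the released structure is the simple span PQ.
End rotations of the released simple span under the applied load (×1/EI):
  at P: point load 39 at a = 10.42: Pab(L + b)/(6LEI) = 294.7/EI
  at Q: point load 39 at a = 10.42: Pab(L + a)/(6LEI) = 412.4/EI
  at P: triangular load, peak 8.2: 7w₀L³/(360EI) = 428.2/EI
  at Q: triangular load, peak 8.2: w₀L³/(45EI) = 489.4/EI
  θ_P0 = 722.9/EI,  θ_Q0 = 901.8/EI
Flexibility coefficients: a unit moment at one end gives L/(3EI) there and L/(6EI) at the far end, so f₁₁ = f₂₂ = 4.633/EI and f₁₂ = f₂₁ = 2.317/EI.
Compatibility — zero rotation at each built-in end:
  4.633 M_P + 2.317 M_Q = 722.9
  2.317 M_P + 4.633 M_Q = 901.8
Solving the pair gives M_P = 78.28 kip·ft and M_Q = 155.5 kip·ft (hogging).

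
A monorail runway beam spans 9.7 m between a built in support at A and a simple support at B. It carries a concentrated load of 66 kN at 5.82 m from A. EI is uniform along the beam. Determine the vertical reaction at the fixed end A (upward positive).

R_A = 37.49 kN

Choose R_B as the redundant. The primary structure is the cantilever fixed at A.
Downward deflection at the released point B due to the loads:
  point load 66 at a = 5.82: Pa²(3L − a)/(6EI) = 8674/EI
Tip deflection under a unit load at B: L³/(3EI) = 304.2/EI.
The prop prevents deflection at B: R_B = δ_0/δ_{BB} = 8674/304.2 = 28.51 kN.
Vertical equilibrium: R_A = ΣP − R_B = 66 − 28.51 = 37.49 kN.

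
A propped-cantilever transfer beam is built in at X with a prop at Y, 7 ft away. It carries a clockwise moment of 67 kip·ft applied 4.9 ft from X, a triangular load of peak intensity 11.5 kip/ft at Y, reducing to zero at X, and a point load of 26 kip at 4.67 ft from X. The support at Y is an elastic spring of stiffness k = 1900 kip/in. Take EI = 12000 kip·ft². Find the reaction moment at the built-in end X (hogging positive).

Choose R_Y as the redundant. The primary structure is the cantilever fixed at X.
Free-end deflection of the primary structure under the applied loading (downward +):
  clockwise couple 67 at a = 4.9: M₀a(2L − a)/(2EI) = 1494/EI
  triangular load, peak 11.5 at the free end: 11w₀L⁴/(120EI) = 2531/EI
  point load 26 at a = 4.67: Pa²(3L − a)/(6EI) = 1543/EI
  δ_0 = 5568/EI
Flexibility coefficient — unit upward force at Y: δ_{YY} = L³/(3EI) = 114.3/EI.
With EI = 12000 kip·ft²: δ_0 = 0.46401 ft and δ_{YY} = 0.009528 ft/kip.
Compatibility — the spring shortens by R_Y/k under the reaction it provides: δ_0 − R_Y·δ_{YY} = R_Y/k. With 1/k = 1/(1900×12) ft/kip = 0.000044 ft/kip, R_Y = δ_0 / (δ_{YY} + 1/k) = 0.46401 / (0.009528 + 0.000044) = 48.48 kip.
Moment equilibrium about X: M_X = Σ(load moments about X) − R_Y·L = 376.3 − 48.48×7 = 36.91 kip·ft.

M_X = 36.91 kip·ft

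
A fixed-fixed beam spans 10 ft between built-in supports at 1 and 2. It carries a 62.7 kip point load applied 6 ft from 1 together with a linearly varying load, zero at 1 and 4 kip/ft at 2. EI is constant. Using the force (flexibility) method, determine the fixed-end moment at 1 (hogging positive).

Take the two fixed-end moments M_1, M_2 as redundants; the released structure is the simple span 12.
On the primary (simply-supported) span, the end slopes from the loading are:
  at 1: point load 62.7 at a = 6: Pab(L + b)/(6LEI) = 351.1/EI
  at 2: point load 62.7 at a = 6: Pab(L + a)/(6LEI) = 401.3/EI
  at 1: triangular load, peak 4: 7w₀L³/(360EI) = 77.78/EI
  at 2: triangular load, peak 4: w₀L³/(45EI) = 88.89/EI
  θ_10 = 428.9/EI,  θ_20 = 490.2/EI
Flexibility coefficients: a unit moment at one end gives L/(3EI) there and L/(6EI) at the far end, so f₁₁ = f₂₂ = 3.333/EI and f₁₂ = f₂₁ = 1.667/EI.
Compatibility — zero rotation at each built-in end:
  3.333 M_1 + 1.667 M_2 = 428.9
  1.667 M_1 + 3.333 M_2 = 490.2
Solving the pair gives M_1 = 73.53 kip·ft and M_2 = 110.3 kip·ft (hogging).

M_1 = 73.53 kip·ft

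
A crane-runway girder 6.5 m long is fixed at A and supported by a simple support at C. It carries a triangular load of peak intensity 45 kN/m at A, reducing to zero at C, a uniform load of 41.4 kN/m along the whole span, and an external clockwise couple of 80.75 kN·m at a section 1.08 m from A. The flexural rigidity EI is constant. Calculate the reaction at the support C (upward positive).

R_C = 135.8 kN

Release the roller at C. Primary structure: cantilever fixed at A.
Downward deflection at the released point C due to the loads:
  triangular load, peak 45 at the fixed end: w₀L⁴/(30EI) = 2678/EI
  UDL 41.4: wL⁴/(8EI) = 9238/EI
  clockwise couple 80.75 at a = 1.08: M₀a(2L − a)/(2EI) = 519.8/EI
  δ_0 = 12435/EI
Flexibility coefficient — unit upward force at C: δ_{CC} = L³/(3EI) = 91.54/EI.
The prop prevents deflection at C: R_C = δ_0/δ_{CC} = 12435/91.54 = 135.8 kN.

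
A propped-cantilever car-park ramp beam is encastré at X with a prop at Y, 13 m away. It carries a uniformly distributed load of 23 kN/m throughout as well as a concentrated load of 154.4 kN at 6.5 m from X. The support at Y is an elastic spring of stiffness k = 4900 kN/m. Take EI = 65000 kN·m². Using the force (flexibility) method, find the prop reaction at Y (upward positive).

Choose R_Y as the redundant. The primary structure is the cantilever fixed at X.
Primary-structure tip deflection at Y by superposition:
  UDL 23: wL⁴/(8EI) = 82113/EI
  point load 154.4 at a = 6.5: Pa²(3L − a)/(6EI) = 35335/EI
  δ_0 = 117448/EI
Tip deflection under a unit load at Y: L³/(3EI) = 732.3/EI.
With EI = 65000 kN·m²: δ_0 = 1.8069 m and δ_{YY} = 0.011267 m/kN.
Compatibility — the spring shortens by R_Y/k under the reaction it provides: δ_0 − R_Y·δ_{YY} = R_Y/k. With 1/k = 0.000204 m/kN, R_Y = δ_0 / (δ_{YY} + 1/k) = 1.8069 / (0.011267 + 0.000204) = 157.5 kN.

R_Y = 157.5 kN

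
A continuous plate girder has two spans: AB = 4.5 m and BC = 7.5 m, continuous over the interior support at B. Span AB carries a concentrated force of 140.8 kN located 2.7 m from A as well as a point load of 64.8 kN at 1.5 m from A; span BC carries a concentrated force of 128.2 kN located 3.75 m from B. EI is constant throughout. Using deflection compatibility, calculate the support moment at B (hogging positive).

Insert a hinge at B; M_B is the redundant, and each span becomes simply supported.
Discontinuity in slope at B on the released structure — sum the simple-span end rotations:
  span AB: point load 140.8 at a = 2.7: Pab(L + a)/(6LEI) = 182.5/EI
  span AB: point load 64.8 at a = 1.5: Pab(L + a)/(6LEI) = 64.8/EI
  span BC: point load 128.2 at a = 3.75: Pab(L + b)/(6LEI) = 450.7/EI
  relative rotation θ_0 = (247.3 + 450.7)/EI = 698/EI
A unit hogging moment at B produces rotation L₁/(3EI) + L₂/(3EI) = 4/EI.
Compatibility: M_B·(L₁+L₂)/(3EI) = θ_0, giving M_B = 174.5 kN·m (hogging).

M_B = 174.5 kN·m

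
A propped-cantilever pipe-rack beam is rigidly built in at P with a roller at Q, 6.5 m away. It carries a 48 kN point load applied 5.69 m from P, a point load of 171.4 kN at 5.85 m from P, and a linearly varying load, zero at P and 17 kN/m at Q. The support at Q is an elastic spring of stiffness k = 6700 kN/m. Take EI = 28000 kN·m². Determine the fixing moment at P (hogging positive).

M_P = 177.3 kN·m

Release the roller at Q. Primary structure: cantilever fixed at P.
Free-end deflection of the primary structure under the applied loading (downward +):
  point load 48 at a = 5.69: Pa²(3L − a)/(6EI) = 3577/EI
  point load 171.4 at a = 5.85: Pa²(3L − a)/(6EI) = 13345/EI
  triangular load, peak 17 at the free end: 11w₀L⁴/(120EI) = 2782/EI
  δ_0 = 19703/EI
Flexibility coefficient — unit upward force at Q: δ_{QQ} = L³/(3EI) = 91.54/EI.
With EI = 28000 kN·m²: δ_0 = 0.70369 m and δ_{QQ} = 0.003269 m/kN.
Compatibility — the spring shortens by R_Q/k under the reaction it provides: δ_0 − R_Q·δ_{QQ} = R_Q/k. With 1/k = 0.000149 m/kN, R_Q = δ_0 / (δ_{QQ} + 1/k) = 0.70369 / (0.003269 + 0.000149) = 205.8 kN.
Moment equilibrium about P: M_P = Σ(load moments about P) − R_Q·L = 1515 − 205.8×6.5 = 177.3 kN·m.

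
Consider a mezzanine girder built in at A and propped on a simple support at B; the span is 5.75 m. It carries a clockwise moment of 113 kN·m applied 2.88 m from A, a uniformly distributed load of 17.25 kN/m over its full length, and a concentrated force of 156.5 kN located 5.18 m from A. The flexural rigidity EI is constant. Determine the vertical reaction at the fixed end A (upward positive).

Choose R_B as the redundant. The primary structure is the cantilever fixed at A.
Deflection at B on the released cantilever, summing each load's contribution:
  clockwise couple 113 at a = 2.88: M₀a(2L − a)/(2EI) = 1403/EI
  UDL 17.25: wL⁴/(8EI) = 2357/EI
  point load 156.5 at a = 5.18: Pa²(3L − a)/(6EI) = 8448/EI
  δ_0 = 12207/EI
Tip deflection under a unit load at B: L³/(3EI) = 63.37/EI.
The prop prevents deflection at B: R_B = δ_0/δ_{BB} = 12207/63.37 = 192.6 kN.
Vertical equilibrium: R_A = ΣP − R_B = 255.7 − 192.6 = 63.05 kN.

R_A = 63.05 kN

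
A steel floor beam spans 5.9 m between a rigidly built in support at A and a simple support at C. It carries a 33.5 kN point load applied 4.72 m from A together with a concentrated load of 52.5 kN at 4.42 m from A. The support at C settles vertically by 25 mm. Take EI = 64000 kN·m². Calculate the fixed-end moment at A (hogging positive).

Remove the prop at C; the released (primary) structure is a cantilever built in at A.
Downward deflection at the released point C due to the loads:
  point load 33.5 at a = 4.72: Pa²(3L − a)/(6EI) = 1615/EI
  point load 52.5 at a = 4.42: Pa²(3L − a)/(6EI) = 2270/EI
  δ_0 = 3885/EI
Tip deflection under a unit load at C: L³/(3EI) = 68.46/EI.
With EI = 64000 kN·m²: δ_0 = 0.060698 m and δ_{CC} = 0.00107 m/kN.
Compatibility — the beam at C must follow the support down by 0.025 m: δ_0 − R_C·δ_{CC} = 0.025, so R_C = (0.060698 − 0.025)/0.00107 = 33.37 kN.
Moment equilibrium about A: M_A = Σ(load moments about A) − R_C·L = 390.2 − 33.37×5.9 = 193.3 kN·m.

M_A = 193.3 kN·m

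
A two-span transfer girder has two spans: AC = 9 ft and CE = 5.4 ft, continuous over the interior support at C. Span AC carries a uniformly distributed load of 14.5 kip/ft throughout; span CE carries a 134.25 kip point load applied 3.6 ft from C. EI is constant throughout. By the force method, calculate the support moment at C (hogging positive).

Take M_C as the redundant. Released structure: two simple spans AC and CE with a hinge at C.
End slopes at the hinge C, treating each span as simply supported:
  span AC: UDL 14.5: wL³/(24EI) = 440.4/EI
  span CE: point load 134.25 at a = 3.6: Pab(L + b)/(6LEI) = 193.3/EI
  relative rotation θ_0 = (440.4 + 193.3)/EI = 633.8/EI
A unit hogging moment at C produces rotation L₁/(3EI) + L₂/(3EI) = 4.8/EI.
Compatibility: M_C·(L₁+L₂)/(3EI) = θ_0, giving M_C = 132 kip·ft (hogging).

M_C = 132 kip·ft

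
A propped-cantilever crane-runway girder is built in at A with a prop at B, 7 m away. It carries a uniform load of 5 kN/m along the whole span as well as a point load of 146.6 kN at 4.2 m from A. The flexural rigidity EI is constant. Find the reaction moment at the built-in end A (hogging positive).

M_A = 203 kN·m

Release the roller at B. Primary structure: cantilever fixed at A.
Deflection at B on the released cantilever, summing each load's contribution:
  UDL 5: wL⁴/(8EI) = 1501/EI
  point load 146.6 at a = 4.2: Pa²(3L − a)/(6EI) = 7241/EI
  δ_0 = 8741/EI
Tip deflection under a unit load at B: L³/(3EI) = 114.3/EI.
Compatibility at B: δ_0 − R_B·δ_{BB} = 0, so R_B = 8741/114.3 = 76.46 kN.
Moment equilibrium about A: M_A = Σ(load moments about A) − R_B·L = 738.2 − 76.46×7 = 203 kN·m.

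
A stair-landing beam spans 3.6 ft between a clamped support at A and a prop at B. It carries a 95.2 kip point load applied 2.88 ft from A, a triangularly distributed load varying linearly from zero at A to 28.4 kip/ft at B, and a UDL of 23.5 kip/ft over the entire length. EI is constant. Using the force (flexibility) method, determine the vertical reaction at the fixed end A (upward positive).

R_A = 104.1 kip

Remove the prop at B; the released (primary) structure is a cantilever built in at A.
Primary-structure tip deflection at B by superposition:
  point load 95.2 at a = 2.88: Pa²(3L − a)/(6EI) = 1042/EI
  triangular load, peak 28.4 at the free end: 11w₀L⁴/(120EI) = 437.3/EI
  UDL 23.5: wL⁴/(8EI) = 493.4/EI
  δ_0 = 1973/EI
Tip deflection under a unit load at B: L³/(3EI) = 15.55/EI.
Compatibility at B: δ_0 − R_B·δ_{BB} = 0, so R_B = 1973/15.55 = 126.9 kip.
Vertical equilibrium: R_A = ΣP − R_B = 230.9 − 126.9 = 104.1 kip.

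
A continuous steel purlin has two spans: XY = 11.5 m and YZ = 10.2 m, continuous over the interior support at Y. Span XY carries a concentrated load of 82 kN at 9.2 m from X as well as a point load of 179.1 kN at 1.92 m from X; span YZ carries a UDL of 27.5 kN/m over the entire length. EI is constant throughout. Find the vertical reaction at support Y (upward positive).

Insert a hinge at Y; M_Y is the redundant, and each span becomes simply supported.
Rotations at Y on the released spans (each span's end-slope, ×1/EI):
  span XY: point load 82 at a = 9.2: Pab(L + a)/(6LEI) = 520.5/EI
  span XY: point load 179.1 at a = 1.92: Pab(L + a)/(6LEI) = 640.7/EI
  span YZ: UDL 27.5: wL³/(24EI) = 1216/EI
  relative rotation θ_0 = (1161 + 1216)/EI = 2377/EI
A unit hogging moment at Y produces rotation L₁/(3EI) + L₂/(3EI) = 7.233/EI.
Compatibility: M_Y·(L₁+L₂)/(3EI) = θ_0, giving M_Y = 328.6 kN·m (hogging).
Span XY, ΣM about X with M_Y applied at Y: R_Y^{XY}·11.5 = 1098 + 328.6, so R_Y^{XY} = 124.1 kN and R_X = 261.1 − 124.1 = 137 kN.
Span YZ, ΣM about Z: R_Y^{YZ}·10.2 = 1431 + 328.6, so R_Y^{YZ} = 172.5 kN and R_Z = 280.5 − 172.5 = 108 kN.
R_Y = 124.1 + 172.5 = 296.6 kN.

R_Y = 296.6 kN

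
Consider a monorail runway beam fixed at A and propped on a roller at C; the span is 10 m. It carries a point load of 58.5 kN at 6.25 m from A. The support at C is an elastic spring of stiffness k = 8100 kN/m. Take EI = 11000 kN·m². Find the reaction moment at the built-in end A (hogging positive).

Choose R_C as the redundant. The primary structure is the cantilever fixed at A.
Deflection at C on the released cantilever, summing each load's contribution:
  point load 58.5 at a = 6.25: Pa²(3L − a)/(6EI) = 9045/EI
Flexibility coefficient — unit upward force at C: δ_{CC} = L³/(3EI) = 333.3/EI.
With EI = 11000 kN·m²: δ_0 = 0.82231 m and δ_{CC} = 0.030303 m/kN.
Compatibility — the spring shortens by R_C/k under the reaction it provides: δ_0 − R_C·δ_{CC} = R_C/k. With 1/k = 0.000123 m/kN, R_C = δ_0 / (δ_{CC} + 1/k) = 0.82231 / (0.030303 + 0.000123) = 27.03 kN.
Moment equilibrium about A: M_A = Σ(load moments about A) − R_C·L = 365.6 − 27.03×10 = 95.36 kN·m.

M_A = 95.36 kN·m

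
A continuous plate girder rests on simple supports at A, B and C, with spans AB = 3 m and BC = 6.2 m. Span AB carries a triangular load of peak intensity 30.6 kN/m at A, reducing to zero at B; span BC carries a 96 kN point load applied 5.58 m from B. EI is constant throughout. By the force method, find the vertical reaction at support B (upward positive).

R_B = 37.31 kN

Take M_B as the redundant. Released structure: two simple spans AB and BC with a hinge at B.
Discontinuity in slope at B on the released structure — sum the simple-span end rotations:
  span AB: triangular load, peak 30.6: 7w₀L³/(360EI) = 16.07/EI
  span BC: point load 96 at a = 5.58: Pab(L + b)/(6LEI) = 60.89/EI
  relative rotation θ_0 = (16.07 + 60.89)/EI = 76.95/EI
A unit hogging moment at B produces rotation L₁/(3EI) + L₂/(3EI) = 3.067/EI.
Compatibility: M_B·(L₁+L₂)/(3EI) = θ_0, giving M_B = 25.09 kN·m (hogging).
Span AB, ΣM about A with M_B applied at B: R_B^{AB}·3 = 45.9 + 25.09, so R_B^{AB} = 23.66 kN and R_A = 45.9 − 23.66 = 22.24 kN.
Span BC, ΣM about C: R_B^{BC}·6.2 = 59.52 + 25.09, so R_B^{BC} = 13.65 kN and R_C = 96 − 13.65 = 82.35 kN.
R_B = 23.66 + 13.65 = 37.31 kN.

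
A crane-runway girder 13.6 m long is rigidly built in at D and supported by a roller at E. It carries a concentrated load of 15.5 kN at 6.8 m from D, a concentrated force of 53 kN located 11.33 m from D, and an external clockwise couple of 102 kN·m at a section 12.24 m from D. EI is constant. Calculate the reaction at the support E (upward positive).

R_E = 55.83 kN

Release the roller at E. Primary structure: cantilever fixed at D.
Deflection at E on the released cantilever, summing each load's contribution:
  point load 15.5 at a = 6.8: Pa²(3L − a)/(6EI) = 4061/EI
  point load 53 at a = 11.33: Pa²(3L − a)/(6EI) = 33417/EI
  clockwise couple 102 at a = 12.24: M₀a(2L − a)/(2EI) = 9339/EI
  δ_0 = 46817/EI
Flexibility coefficient — unit upward force at E: δ_{EE} = L³/(3EI) = 838.5/EI.
The prop prevents deflection at E: R_E = δ_0/δ_{EE} = 46817/838.5 = 55.83 kN.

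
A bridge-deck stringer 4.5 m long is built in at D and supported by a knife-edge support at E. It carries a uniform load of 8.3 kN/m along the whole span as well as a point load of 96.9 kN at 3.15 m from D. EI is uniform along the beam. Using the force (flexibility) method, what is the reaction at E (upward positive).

Choose R_E as the redundant. The primary structure is the cantilever fixed at D.
Free-end deflection of the primary structure under the applied loading (downward +):
  UDL 8.3: wL⁴/(8EI) = 425.4/EI
  point load 96.9 at a = 3.15: Pa²(3L − a)/(6EI) = 1659/EI
  δ_0 = 2084/EI
Flexibility coefficient — unit upward force at E: δ_{EE} = L³/(3EI) = 30.38/EI.
The prop prevents deflection at E: R_E = δ_0/δ_{EE} = 2084/30.38 = 68.61 kN.

R_E = 68.61 kN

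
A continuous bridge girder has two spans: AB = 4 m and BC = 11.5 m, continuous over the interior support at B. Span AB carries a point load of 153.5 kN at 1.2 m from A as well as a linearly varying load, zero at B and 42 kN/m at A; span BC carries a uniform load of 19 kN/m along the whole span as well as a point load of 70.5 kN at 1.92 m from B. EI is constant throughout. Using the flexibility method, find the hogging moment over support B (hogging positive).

M_B = 341.5 kN·m

Take M_B as the redundant. Released structure: two simple spans AB and BC with a hinge at B.
End slopes at the hinge B, treating each span as simply supported:
  span AB: point load 153.5 at a = 1.2: Pab(L + a)/(6LEI) = 111.7/EI
  span AB: triangular load, peak 42: 7w₀L³/(360EI) = 52.27/EI
  span BC: UDL 19: wL³/(24EI) = 1204/EI
  span BC: point load 70.5 at a = 1.92: Pab(L + b)/(6LEI) = 396.2/EI
  relative rotation θ_0 = (164 + 1600)/EI = 1764/EI
A unit hogging moment at B produces rotation L₁/(3EI) + L₂/(3EI) = 5.167/EI.
Compatibility: M_B·(L₁+L₂)/(3EI) = θ_0, giving M_B = 341.5 kN·m (hogging).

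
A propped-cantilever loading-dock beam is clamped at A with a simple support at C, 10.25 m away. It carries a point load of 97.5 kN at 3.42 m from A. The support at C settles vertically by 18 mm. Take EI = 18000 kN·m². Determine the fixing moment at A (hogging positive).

Choose R_C as the redundant. The primary structure is the cantilever fixed at A.
Free-end deflection of the primary structure under the applied loading (downward +):
  point load 97.5 at a = 3.42: Pa²(3L − a)/(6EI) = 5195/EI
Tip deflection under a unit load at C: L³/(3EI) = 359/EI.
With EI = 18000 kN·m²: δ_0 = 0.28858 m and δ_{CC} = 0.019942 m/kN.
Compatibility — the beam at C must follow the support down by 0.018 m: δ_0 − R_C·δ_{CC} = 0.018, so R_C = (0.28858 − 0.018)/0.019942 = 13.57 kN.
Moment equilibrium about A: M_A = Σ(load moments about A) − R_C·L = 333.4 − 13.57×10.25 = 194.4 kN·m.

M_A = 194.4 kN·m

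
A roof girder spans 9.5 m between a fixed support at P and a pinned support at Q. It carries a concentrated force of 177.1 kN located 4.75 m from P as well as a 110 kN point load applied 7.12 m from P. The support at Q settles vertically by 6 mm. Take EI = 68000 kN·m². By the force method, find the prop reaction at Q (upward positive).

R_Q = 123.4 kN

Release the roller at Q. Primary structure: cantilever fixed at P.
Downward deflection at the released point Q due to the loads:
  point load 177.1 at a = 4.75: Pa²(3L − a)/(6EI) = 15817/EI
  point load 110 at a = 7.12: Pa²(3L − a)/(6EI) = 19871/EI
  δ_0 = 35687/EI
Tip deflection under a unit load at Q: L³/(3EI) = 285.8/EI.
With EI = 68000 kN·m²: δ_0 = 0.52481 m and δ_{QQ} = 0.004203 m/kN.
Compatibility — the beam at Q must follow the support down by 0.006 m: δ_0 − R_Q·δ_{QQ} = 0.006, so R_Q = (0.52481 − 0.006)/0.004203 = 123.4 kN.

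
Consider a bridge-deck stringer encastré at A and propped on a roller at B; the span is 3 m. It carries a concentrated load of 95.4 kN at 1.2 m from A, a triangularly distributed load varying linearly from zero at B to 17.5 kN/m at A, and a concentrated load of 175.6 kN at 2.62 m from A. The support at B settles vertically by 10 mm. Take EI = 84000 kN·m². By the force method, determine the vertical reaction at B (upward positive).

Release the roller at B. Primary structure: cantilever fixed at A.
Deflection at B on the released cantilever, summing each load's contribution:
  point load 95.4 at a = 1.2: Pa²(3L − a)/(6EI) = 178.6/EI
  triangular load, peak 17.5 at the fixed end: w₀L⁴/(30EI) = 47.25/EI
  point load 175.6 at a = 2.62: Pa²(3L − a)/(6EI) = 1282/EI
  δ_0 = 1508/EI
Tip deflection under a unit load at B: L³/(3EI) = 9/EI.
With EI = 84000 kN·m²: δ_0 = 0.017947 m and δ_{BB} = 0.000107 m/kN.
Compatibility — the beam at B must follow the support down by 0.01 m: δ_0 − R_B·δ_{BB} = 0.01, so R_B = (0.017947 − 0.01)/0.000107 = 74.17 kN.

R_B = 74.17 kN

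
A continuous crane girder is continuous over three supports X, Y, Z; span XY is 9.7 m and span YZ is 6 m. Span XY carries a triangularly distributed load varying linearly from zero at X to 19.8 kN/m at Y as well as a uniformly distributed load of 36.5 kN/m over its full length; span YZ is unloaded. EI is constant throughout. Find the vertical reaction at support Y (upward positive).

R_Y = 333.3 kN

Insert a hinge at Y; M_Y is the redundant, and each span becomes simply supported.
Discontinuity in slope at Y on the released structure — sum the simple-span end rotations:
  span XY: triangular load, peak 19.8: w₀L³/(45EI) = 401.6/EI
  span XY: UDL 36.5: wL³/(24EI) = 1388/EI
  relative rotation θ_0 = (1790 + 0)/EI = 1790/EI
A unit hogging moment at Y produces rotation L₁/(3EI) + L₂/(3EI) = 5.233/EI.
Compatibility: M_Y·(L₁+L₂)/(3EI) = θ_0, giving M_Y = 342 kN·m (hogging).
Span XY, ΣM about X with M_Y applied at Y: R_Y^{XY}·9.7 = 2338 + 342, so R_Y^{XY} = 276.3 kN and R_X = 450.1 − 276.3 = 173.8 kN.
Span YZ, ΣM about Z: R_Y^{YZ}·6 = 0 + 342, so R_Y^{YZ} = 56.99 kN and R_Z = 0 − 56.99 = -56.99 kN.
R_Y = 276.3 + 56.99 = 333.3 kN.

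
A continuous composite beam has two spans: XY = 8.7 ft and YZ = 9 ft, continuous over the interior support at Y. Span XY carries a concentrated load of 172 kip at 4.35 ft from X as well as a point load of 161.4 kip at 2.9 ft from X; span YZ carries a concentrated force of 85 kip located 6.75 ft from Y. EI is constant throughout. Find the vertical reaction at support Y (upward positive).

Release continuity at Y by inserting a hinge; the redundant is the internal moment M_Y. The primary structure is two simply-supported spans XY and YZ.
Rotations at Y on the released spans (each span's end-slope, ×1/EI):
  span XY: point load 172 at a = 4.35: Pab(L + a)/(6LEI) = 813.7/EI
  span XY: point load 161.4 at a = 2.9: Pab(L + a)/(6LEI) = 603.3/EI
  span YZ: point load 85 at a = 6.75: Pab(L + b)/(6LEI) = 268.9/EI
  relative rotation θ_0 = (1417 + 268.9)/EI = 1686/EI
A unit hogging moment at Y produces rotation L₁/(3EI) + L₂/(3EI) = 5.9/EI.
Compatibility: M_Y·(L₁+L₂)/(3EI) = θ_0, giving M_Y = 285.7 kip·ft (hogging).
Span XY, ΣM about X with M_Y applied at Y: R_Y^{XY}·8.7 = 1216 + 285.7, so R_Y^{XY} = 172.6 kip and R_X = 333.4 − 172.6 = 160.8 kip.
Span YZ, ΣM about Z: R_Y^{YZ}·9 = 191.2 + 285.7, so R_Y^{YZ} = 53 kip and R_Z = 85 − 53 = 32 kip.
R_Y = 172.6 + 53 = 225.6 kip.

R_Y = 225.6 kip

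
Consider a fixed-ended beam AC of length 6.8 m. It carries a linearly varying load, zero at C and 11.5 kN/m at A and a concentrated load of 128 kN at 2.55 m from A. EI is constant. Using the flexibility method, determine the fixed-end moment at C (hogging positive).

M_C = 94.23 kN·m

Release both end moments; the primary structure is a simply-supported span AC with redundants M_A and M_C.
On the primary (simply-supported) span, the end slopes from the loading are:
  at A: triangular load, peak 11.5: w₀L³/(45EI) = 80.35/EI
  at C: triangular load, peak 11.5: 7w₀L³/(360EI) = 70.31/EI
  at A: point load 128 at a = 2.55: Pab(L + b)/(6LEI) = 375.7/EI
  at C: point load 128 at a = 2.55: Pab(L + a)/(6LEI) = 317.9/EI
  θ_A0 = 456.1/EI,  θ_C0 = 388.2/EI
Flexibility coefficients: a unit moment at one end gives L/(3EI) there and L/(6EI) at the far end, so f₁₁ = f₂₂ = 2.267/EI and f₁₂ = f₂₁ = 1.133/EI.
Compatibility — zero rotation at each built-in end:
  2.267 M_A + 1.133 M_C = 456.1
  1.133 M_A + 2.267 M_C = 388.2
Solving the pair gives M_A = 154.1 kN·m and M_C = 94.23 kN·m (hogging).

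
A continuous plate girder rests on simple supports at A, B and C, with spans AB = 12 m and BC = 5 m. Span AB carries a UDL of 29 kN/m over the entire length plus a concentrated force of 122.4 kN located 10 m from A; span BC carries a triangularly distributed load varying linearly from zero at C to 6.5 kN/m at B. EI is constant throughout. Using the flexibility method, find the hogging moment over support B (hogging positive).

Release continuity at B by inserting a hinge; the redundant is the internal moment M_B. The primary structure is two simply-supported spans AB and BC.
End slopes at the hinge B, treating each span as simply supported:
  span AB: UDL 29: wL³/(24EI) = 2088/EI
  span AB: point load 122.4 at a = 10: Pab(L + a)/(6LEI) = 748/EI
  span BC: triangular load, peak 6.5: w₀L³/(45EI) = 18.06/EI
  relative rotation θ_0 = (2836 + 18.06)/EI = 2854/EI
A unit hogging moment at B produces rotation L₁/(3EI) + L₂/(3EI) = 5.667/EI.
Compatibility: M_B·(L₁+L₂)/(3EI) = θ_0, giving M_B = 503.7 kN·m (hogging).

M_B = 503.7 kN·m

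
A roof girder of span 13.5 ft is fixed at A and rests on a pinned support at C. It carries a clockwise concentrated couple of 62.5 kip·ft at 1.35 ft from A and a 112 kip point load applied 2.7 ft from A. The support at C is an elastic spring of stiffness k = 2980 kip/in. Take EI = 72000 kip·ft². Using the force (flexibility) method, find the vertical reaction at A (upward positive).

Remove the prop at C; the released (primary) structure is a cantilever built in at A.
Primary-structure tip deflection at C by superposition:
  clockwise couple 62.5 at a = 1.35: M₀a(2L − a)/(2EI) = 1082/EI
  point load 112 at a = 2.7: Pa²(3L − a)/(6EI) = 5144/EI
  δ_0 = 6226/EI
Flexibility coefficient — unit upward force at C: δ_{CC} = L³/(3EI) = 820.1/EI.
With EI = 72000 kip·ft²: δ_0 = 0.086471 ft and δ_{CC} = 0.011391 ft/kip.
Compatibility — the spring shortens by R_C/k under the reaction it provides: δ_0 − R_C·δ_{CC} = R_C/k. With 1/k = 1/(2980×12) ft/kip = 0.000028 ft/kip, R_C = δ_0 / (δ_{CC} + 1/k) = 0.086471 / (0.011391 + 0.000028) = 7.573 kip.
Vertical equilibrium: R_A = ΣP − R_C = 112 − 7.573 = 104.4 kip.

R_A = 104.4 kip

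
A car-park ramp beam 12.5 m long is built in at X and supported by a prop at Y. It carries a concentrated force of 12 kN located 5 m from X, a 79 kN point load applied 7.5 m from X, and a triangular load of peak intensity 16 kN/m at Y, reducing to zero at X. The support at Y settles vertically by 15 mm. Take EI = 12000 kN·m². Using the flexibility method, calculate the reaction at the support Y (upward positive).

Take the reaction at Y as the redundant and release it; the primary structure is a cantilever fixed at X.
Free-end deflection of the primary structure under the applied loading (downward +):
  point load 12 at a = 5: Pa²(3L − a)/(6EI) = 1625/EI
  point load 79 at a = 7.5: Pa²(3L − a)/(6EI) = 22219/EI
  triangular load, peak 16 at the free end: 11w₀L⁴/(120EI) = 35807/EI
  δ_0 = 59651/EI
Tip deflection under a unit load at Y: L³/(3EI) = 651/EI.
With EI = 12000 kN·m²: δ_0 = 4.9709 m and δ_{YY} = 0.054253 m/kN.
Compatibility — the beam at Y must follow the support down by 0.015 m: δ_0 − R_Y·δ_{YY} = 0.015, so R_Y = (4.9709 − 0.015)/0.054253 = 91.35 kN.

R_Y = 91.35 kN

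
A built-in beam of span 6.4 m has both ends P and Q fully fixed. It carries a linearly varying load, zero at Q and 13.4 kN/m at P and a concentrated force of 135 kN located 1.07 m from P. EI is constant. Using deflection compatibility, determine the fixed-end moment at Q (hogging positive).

Take the two fixed-end moments M_P, M_Q as redundants; the released structure is the simple span PQ.
On the primary (simply-supported) span, the end slopes from the loading are:
  at P: triangular load, peak 13.4: w₀L³/(45EI) = 78.06/EI
  at Q: triangular load, peak 13.4: 7w₀L³/(360EI) = 68.3/EI
  at P: point load 135 at a = 1.07: Pab(L + b)/(6LEI) = 235.2/EI
  at Q: point load 135 at a = 1.07: Pab(L + a)/(6LEI) = 149.8/EI
  θ_P0 = 313.2/EI,  θ_Q0 = 218.1/EI
Flexibility coefficients: a unit moment at one end gives L/(3EI) there and L/(6EI) at the far end, so f₁₁ = f₂₂ = 2.133/EI and f₁₂ = f₂₁ = 1.067/EI.
Compatibility — zero rotation at each built-in end:
  2.133 M_P + 1.067 M_Q = 313.2
  1.067 M_P + 2.133 M_Q = 218.1
Solving the pair gives M_P = 127.6 kN·m and M_Q = 38.41 kN·m (hogging).

M_Q = 38.41 kN·m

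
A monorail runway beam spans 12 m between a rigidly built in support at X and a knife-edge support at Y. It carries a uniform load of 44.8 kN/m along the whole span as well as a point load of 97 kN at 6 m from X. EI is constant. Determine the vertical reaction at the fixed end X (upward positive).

R_X = 402.7 kN

Release the roller at Y. Primary structure: cantilever fixed at X.
Deflection at Y on the released cantilever, summing each load's contribution:
  UDL 44.8: wL⁴/(8EI) = 116122/EI
  point load 97 at a = 6: Pa²(3L − a)/(6EI) = 17460/EI
  δ_0 = 133582/EI
Flexibility coefficient — unit upward force at Y: δ_{YY} = L³/(3EI) = 576/EI.
Compatibility at Y: δ_0 − R_Y·δ_{YY} = 0, so R_Y = 133582/576 = 231.9 kN.
Vertical equilibrium: R_X = ΣP − R_Y = 634.6 − 231.9 = 402.7 kN.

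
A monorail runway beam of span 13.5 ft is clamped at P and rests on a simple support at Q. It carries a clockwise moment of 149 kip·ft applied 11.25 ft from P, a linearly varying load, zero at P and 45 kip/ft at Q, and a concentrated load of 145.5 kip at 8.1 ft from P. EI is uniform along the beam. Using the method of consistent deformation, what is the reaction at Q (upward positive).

R_Q = 246 kip

Remove the prop at Q; the released (primary) structure is a cantilever built in at P.
Deflection at Q on the released cantilever, summing each load's contribution:
  clockwise couple 149 at a = 11.25: M₀a(2L − a)/(2EI) = 13200/EI
  triangular load, peak 45 at the free end: 11w₀L⁴/(120EI) = 137012/EI
  point load 145.5 at a = 8.1: Pa²(3L − a)/(6EI) = 51550/EI
  δ_0 = 201762/EI
Flexibility coefficient — unit upward force at Q: δ_{QQ} = L³/(3EI) = 820.1/EI.
The prop prevents deflection at Q: R_Q = δ_0/δ_{QQ} = 201762/820.1 = 246 kip.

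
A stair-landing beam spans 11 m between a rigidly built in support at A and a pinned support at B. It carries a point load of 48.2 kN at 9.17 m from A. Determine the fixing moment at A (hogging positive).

M_A = 42.88 kN·m

Release the roller at B. Primary structure: cantilever fixed at A.
Deflection at B on the released cantilever, summing each load's contribution:
  point load 48.2 at a = 9.17: Pa²(3L − a)/(6EI) = 16098/EI
Tip deflection under a unit load at B: L³/(3EI) = 443.7/EI.
Compatibility at B: δ_0 − R_B·δ_{BB} = 0, so R_B = 16098/443.7 = 36.28 kN.
Moment equilibrium about A: M_A = Σ(load moments about A) − R_B·L = 442 − 36.28×11 = 42.88 kN·m.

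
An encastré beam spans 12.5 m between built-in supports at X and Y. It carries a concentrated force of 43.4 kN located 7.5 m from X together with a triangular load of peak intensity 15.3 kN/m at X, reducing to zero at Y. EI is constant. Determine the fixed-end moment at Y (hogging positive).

Take the two fixed-end moments M_X, M_Y as redundants; the released structure is the simple span XY.
End rotations of the released simple span under the applied load (×1/EI):
  at X: point load 43.4 at a = 7.5: Pab(L + b)/(6LEI) = 379.8/EI
  at Y: point load 43.4 at a = 7.5: Pab(L + a)/(6LEI) = 434/EI
  at X: triangular load, peak 15.3: w₀L³/(45EI) = 664.1/EI
  at Y: triangular load, peak 15.3: 7w₀L³/(360EI) = 581.1/EI
  θ_X0 = 1044/EI,  θ_Y0 = 1015/EI
Flexibility coefficients: a unit moment at one end gives L/(3EI) there and L/(6EI) at the far end, so f₁₁ = f₂₂ = 4.167/EI and f₁₂ = f₂₁ = 2.083/EI.
Compatibility — zero rotation at each built-in end:
  4.167 M_X + 2.083 M_Y = 1044
  2.083 M_X + 4.167 M_Y = 1015
Solving the pair gives M_X = 171.6 kN·m and M_Y = 157.8 kN·m (hogging).

M_Y = 157.8 kN·m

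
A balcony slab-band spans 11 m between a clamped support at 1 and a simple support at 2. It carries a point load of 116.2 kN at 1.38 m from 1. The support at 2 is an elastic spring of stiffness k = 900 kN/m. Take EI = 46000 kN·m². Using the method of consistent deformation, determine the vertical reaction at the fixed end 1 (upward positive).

R_1 = 113.8 kN

Choose R_2 as the redundant. The primary structure is the cantilever fixed at 1.
Deflection at 2 on the released cantilever, summing each load's contribution:
  point load 116.2 at a = 1.38: Pa²(3L − a)/(6EI) = 1166/EI
Tip deflection under a unit load at 2: L³/(3EI) = 443.7/EI.
With EI = 46000 kN·m²: δ_0 = 0.025352 m and δ_{22} = 0.009645 m/kN.
Compatibility — the spring shortens by R_2/k under the reaction it provides: δ_0 − R_2·δ_{22} = R_2/k. With 1/k = 0.001111 m/kN, R_2 = δ_0 / (δ_{22} + 1/k) = 0.025352 / (0.009645 + 0.001111) = 2.357 kN.
Vertical equilibrium: R_1 = ΣP − R_2 = 116.2 − 2.357 = 113.8 kN.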